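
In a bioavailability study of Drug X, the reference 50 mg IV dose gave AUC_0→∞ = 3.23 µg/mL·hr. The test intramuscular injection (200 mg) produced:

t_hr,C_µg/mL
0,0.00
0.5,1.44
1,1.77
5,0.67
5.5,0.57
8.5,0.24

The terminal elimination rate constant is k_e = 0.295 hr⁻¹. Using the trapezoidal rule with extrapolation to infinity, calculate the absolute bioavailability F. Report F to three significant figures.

Trapezoidal AUC_0→8.5 (intramuscular injection):
  [0→0.5]: (0.00+1.44)/2 × 0.5 = 0.36
  [0.5→1]: (1.44+1.77)/2 × 0.5 = 0.8025
  [1→5]: (1.77+0.67)/2 × 4 = 4.88
  [5→5.5]: (0.67+0.57)/2 × 0.5 = 0.31
  [5.5→8.5]: (0.57+0.24)/2 × 3 = 1.215
  Sum = 7.5675 µg/mL·hr
Tail: C_last/k_e = 0.24/0.295 = 0.814
AUC_0→∞ (intramuscular injection) = 7.5675 + 0.814 = 8.3815 µg/mL·hr
F = (AUC_ev/D_ev)/(AUC_iv/D_iv) = (8.3815/200)/(3.23/50) = 0.0419075/0.0646 = 0.6487

F = 0.649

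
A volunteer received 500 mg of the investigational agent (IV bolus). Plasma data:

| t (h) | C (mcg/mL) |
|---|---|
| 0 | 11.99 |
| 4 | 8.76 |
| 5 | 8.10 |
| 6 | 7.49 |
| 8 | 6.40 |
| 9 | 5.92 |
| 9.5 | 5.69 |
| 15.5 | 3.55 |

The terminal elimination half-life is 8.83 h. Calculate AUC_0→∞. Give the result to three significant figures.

Trapezoidal AUC_0→15.5:
  [0→4]: (11.99+8.76)/2 × 4 = 41.5
  [4→5]: (8.76+8.10)/2 × 1 = 8.43
  [5→6]: (8.10+7.49)/2 × 1 = 7.795
  [6→8]: (7.49+6.40)/2 × 2 = 13.89
  [8→9]: (6.40+5.92)/2 × 1 = 6.16
  [9→9.5]: (5.92+5.69)/2 × 0.5 = 2.9025
  [9.5→15.5]: (5.69+3.55)/2 × 6 = 27.72
  Sum = 108.3975 mcg/mL·h
k_e = ln2 / t½ = 0.693147 / 8.83 = 0.0785 h^-1
Extrapolated tail: C_last / k_e = 3.55 / 0.0785 = 45.223
AUC_0→∞ = 108.3975 + 45.223 = 153.6205 mcg/mL·h

AUC = 154 mcg/mL·h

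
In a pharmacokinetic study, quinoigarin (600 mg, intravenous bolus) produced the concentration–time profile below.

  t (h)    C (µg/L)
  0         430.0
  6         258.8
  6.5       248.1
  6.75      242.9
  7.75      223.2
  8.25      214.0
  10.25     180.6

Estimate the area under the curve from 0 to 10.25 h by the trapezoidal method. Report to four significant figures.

Trapezoidal AUC_0→10.25:
  [0→6]: (430.0+258.8)/2 × 6 = 2066.4
  [6→6.5]: (258.8+248.1)/2 × 0.5 = 126.725
  [6.5→6.75]: (248.1+242.9)/2 × 0.25 = 61.375
  [6.75→7.75]: (242.9+223.2)/2 × 1 = 233.05
  [7.75→8.25]: (223.2+214.0)/2 × 0.5 = 109.3
  [8.25→10.25]: (214.0+180.6)/2 × 2 = 394.6
  Sum = 2991.45 µg/L·h

AUC = 2991 µg/L·h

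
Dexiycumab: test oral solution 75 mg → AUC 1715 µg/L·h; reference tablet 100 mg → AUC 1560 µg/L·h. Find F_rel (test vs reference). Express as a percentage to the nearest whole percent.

F_rel = 147%

F_rel = (AUC_test/D_test) / (AUC_ref/D_ref)
      = (1715/75) / (1560/100)
      = 22.8667 / 15.6 = 1.4658 = 146.58%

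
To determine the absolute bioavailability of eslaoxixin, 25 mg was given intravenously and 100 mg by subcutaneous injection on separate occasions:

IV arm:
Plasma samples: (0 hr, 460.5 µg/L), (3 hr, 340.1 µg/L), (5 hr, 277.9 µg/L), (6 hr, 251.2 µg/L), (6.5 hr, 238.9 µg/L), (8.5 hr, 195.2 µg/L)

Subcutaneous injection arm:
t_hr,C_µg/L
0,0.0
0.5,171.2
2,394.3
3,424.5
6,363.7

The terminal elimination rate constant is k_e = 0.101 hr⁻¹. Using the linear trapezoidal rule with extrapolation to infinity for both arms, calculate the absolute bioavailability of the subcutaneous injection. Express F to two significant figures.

Trapezoidal AUC_0→8.5 (IV):
  [0→3]: (460.5+340.1)/2 × 3 = 1200.9
  [3→5]: (340.1+277.9)/2 × 2 = 618.0
  [5→6]: (277.9+251.2)/2 × 1 = 264.55
  [6→6.5]: (251.2+238.9)/2 × 0.5 = 122.525
  [6.5→8.5]: (238.9+195.2)/2 × 2 = 434.1
  Sum = 2640.075 µg/L·hr
IV tail: 195.2/0.101 = 1932.673; AUC_iv,0→∞ = 2640.075 + 1932.673 = 4572.748 µg/L·hr
Trapezoidal AUC_0→6 (subcutaneous injection):
  [0→0.5]: (0.0+171.2)/2 × 0.5 = 42.8
  [0.5→2]: (171.2+394.3)/2 × 1.5 = 424.125
  [2→3]: (394.3+424.5)/2 × 1 = 409.4
  [3→6]: (424.5+363.7)/2 × 3 = 1182.3
  Sum = 2058.625 µg/L·hr
subcutaneous injection tail: 363.7/0.101 = 3600.990; AUC_ev,0→∞ = 2058.625 + 3600.990 = 5659.615 µg/L·hr
F = (AUC_ev/D_ev)/(AUC_iv/D_iv) = (5659.615/100)/(4572.748/25) = 56.59615/182.90992 = 0.3094

F = 0.31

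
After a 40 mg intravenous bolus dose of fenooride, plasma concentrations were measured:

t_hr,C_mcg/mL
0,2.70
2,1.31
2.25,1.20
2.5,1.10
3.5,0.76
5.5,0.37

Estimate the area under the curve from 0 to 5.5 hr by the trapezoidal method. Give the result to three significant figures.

Trapezoidal AUC_0→5.5:
  [0→2]: (2.70+1.31)/2 × 2 = 4.01
  [2→2.25]: (1.31+1.20)/2 × 0.25 = 0.31375
  [2.25→2.5]: (1.20+1.10)/2 × 0.25 = 0.2875
  [2.5→3.5]: (1.10+0.76)/2 × 1 = 0.93
  [3.5→5.5]: (0.76+0.37)/2 × 2 = 1.13
  Sum = 6.67125 mcg/mL·hr

AUC = 6.67 mcg/mL·hr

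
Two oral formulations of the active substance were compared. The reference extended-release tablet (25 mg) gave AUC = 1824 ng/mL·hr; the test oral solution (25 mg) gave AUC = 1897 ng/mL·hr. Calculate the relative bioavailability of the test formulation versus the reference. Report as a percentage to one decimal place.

F_rel = (AUC_test/D_test) / (AUC_ref/D_ref)
      = (1897/25) / (1824/25)
      = 75.88 / 72.96 = 1.0400 = 104.00%

F_rel = 104.0%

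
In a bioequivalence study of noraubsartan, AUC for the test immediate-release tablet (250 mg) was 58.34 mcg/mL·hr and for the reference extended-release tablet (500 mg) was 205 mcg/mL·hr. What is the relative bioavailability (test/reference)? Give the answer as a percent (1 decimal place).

F_rel = (AUC_test/D_test) / (AUC_ref/D_ref)
      = (58.34/250) / (205/500)
      = 0.23336 / 0.41 = 0.5692 = 56.92%

F_rel = 56.9%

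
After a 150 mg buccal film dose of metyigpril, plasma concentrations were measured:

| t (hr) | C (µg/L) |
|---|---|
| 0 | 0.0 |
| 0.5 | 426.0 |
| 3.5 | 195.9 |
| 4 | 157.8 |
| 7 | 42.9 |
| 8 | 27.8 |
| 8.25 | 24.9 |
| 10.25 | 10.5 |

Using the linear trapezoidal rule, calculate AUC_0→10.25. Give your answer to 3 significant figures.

Trapezoidal AUC_0→10.25:
  [0→0.5]: (0.0+426.0)/2 × 0.5 = 106.5
  [0.5→3.5]: (426.0+195.9)/2 × 3 = 932.85
  [3.5→4]: (195.9+157.8)/2 × 0.5 = 88.425
  [4→7]: (157.8+42.9)/2 × 3 = 301.05
  [7→8]: (42.9+27.8)/2 × 1 = 35.35
  [8→8.25]: (27.8+24.9)/2 × 0.25 = 6.5875
  [8.25→10.25]: (24.9+10.5)/2 × 2 = 35.4
  Sum = 1506.1625 µg/L·hr

AUC = 1510 µg/L·hr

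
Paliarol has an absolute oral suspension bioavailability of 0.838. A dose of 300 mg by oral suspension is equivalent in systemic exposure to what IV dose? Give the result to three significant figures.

D_iv = 251 mg

Systemic exposure from an extravascular dose = F × D_ev, so the equivalent IV dose is F × D_ev.
D_iv = F × D_ev = 0.838 × 300 = 251.4 mg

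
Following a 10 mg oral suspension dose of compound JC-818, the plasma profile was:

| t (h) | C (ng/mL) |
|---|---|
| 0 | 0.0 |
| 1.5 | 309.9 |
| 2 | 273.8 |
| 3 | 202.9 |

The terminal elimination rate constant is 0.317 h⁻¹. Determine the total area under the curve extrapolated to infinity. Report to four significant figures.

Trapezoidal AUC_0→3:
  [0→1.5]: (0.0+309.9)/2 × 1.5 = 232.425
  [1.5→2]: (309.9+273.8)/2 × 0.5 = 145.925
  [2→3]: (273.8+202.9)/2 × 1 = 238.35
  Sum = 616.7 ng/mL·h
Extrapolated tail: C_last / k_e = 202.9 / 0.317 = 640.063
AUC_0→∞ = 616.7 + 640.063 = 1256.763 ng/mL·h

AUC = 1257 ng/mL·h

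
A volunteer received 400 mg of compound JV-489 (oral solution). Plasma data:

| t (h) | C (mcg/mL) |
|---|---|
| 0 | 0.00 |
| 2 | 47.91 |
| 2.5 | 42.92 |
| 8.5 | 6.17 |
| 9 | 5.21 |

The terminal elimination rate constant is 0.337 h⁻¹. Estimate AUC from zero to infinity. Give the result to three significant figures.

Trapezoidal AUC_0→9:
  [0→2]: (0.00+47.91)/2 × 2 = 47.91
  [2→2.5]: (47.91+42.92)/2 × 0.5 = 22.7075
  [2.5→8.5]: (42.92+6.17)/2 × 6 = 147.27
  [8.5→9]: (6.17+5.21)/2 × 0.5 = 2.845
  Sum = 220.7325 mcg/mL·h
Extrapolated tail: C_last / k_e = 5.21 / 0.337 = 15.460
AUC_0→∞ = 220.7325 + 15.460 = 236.1925 mcg/mL·h

AUC = 236 mcg/mL·h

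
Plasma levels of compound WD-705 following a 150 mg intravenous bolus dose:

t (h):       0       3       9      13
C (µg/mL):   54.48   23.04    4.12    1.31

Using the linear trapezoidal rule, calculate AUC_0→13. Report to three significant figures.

Trapezoidal AUC_0→13:
  [0→3]: (54.48+23.04)/2 × 3 = 116.28
  [3→9]: (23.04+4.12)/2 × 6 = 81.48
  [9→13]: (4.12+1.31)/2 × 4 = 10.86
  Sum = 208.62 µg/mL·h

AUC = 209 µg/mL·h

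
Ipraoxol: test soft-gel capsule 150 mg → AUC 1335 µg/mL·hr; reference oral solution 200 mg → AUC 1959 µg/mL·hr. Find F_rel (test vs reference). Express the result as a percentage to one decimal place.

F_rel = (AUC_test/D_test) / (AUC_ref/D_ref)
      = (1335/150) / (1959/200)
      = 8.9 / 9.795 = 0.9086 = 90.86%

F_rel = 90.9%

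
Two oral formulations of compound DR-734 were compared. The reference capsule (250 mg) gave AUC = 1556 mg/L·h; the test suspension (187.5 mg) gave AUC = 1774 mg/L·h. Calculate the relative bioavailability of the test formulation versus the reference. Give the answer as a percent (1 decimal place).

F_rel = 152.0%

F_rel = (AUC_test/D_test) / (AUC_ref/D_ref)
      = (1774/187.5) / (1556/250)
      = 9.46133 / 6.224 = 1.5201 = 152.01%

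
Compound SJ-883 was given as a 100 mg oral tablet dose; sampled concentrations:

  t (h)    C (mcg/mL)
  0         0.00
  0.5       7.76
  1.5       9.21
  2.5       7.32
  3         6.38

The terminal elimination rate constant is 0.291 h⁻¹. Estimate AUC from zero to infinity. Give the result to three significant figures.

AUC = 44.0 mcg/mL·h

Trapezoidal AUC_0→3:
  [0→0.5]: (0.00+7.76)/2 × 0.5 = 1.94
  [0.5→1.5]: (7.76+9.21)/2 × 1 = 8.485
  [1.5→2.5]: (9.21+7.32)/2 × 1 = 8.265
  [2.5→3]: (7.32+6.38)/2 × 0.5 = 3.425
  Sum = 22.115 mcg/mL·h
Extrapolated tail: C_last / k_e = 6.38 / 0.291 = 21.924
AUC_0→∞ = 22.115 + 21.924 = 44.039 mcg/mL·h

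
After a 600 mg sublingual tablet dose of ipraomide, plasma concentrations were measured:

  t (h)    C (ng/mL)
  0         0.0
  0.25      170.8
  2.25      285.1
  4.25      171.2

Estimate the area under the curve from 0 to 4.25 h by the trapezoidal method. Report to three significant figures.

Trapezoidal AUC_0→4.25:
  [0→0.25]: (0.0+170.8)/2 × 0.25 = 21.35
  [0.25→2.25]: (170.8+285.1)/2 × 2 = 455.9
  [2.25→4.25]: (285.1+171.2)/2 × 2 = 456.3
  Sum = 933.55 ng/mL·h

AUC = 934 ng/mL·h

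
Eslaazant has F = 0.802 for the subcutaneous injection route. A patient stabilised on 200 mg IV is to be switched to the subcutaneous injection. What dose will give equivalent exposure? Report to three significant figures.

For equal systemic exposure: F × D_ev = D_iv
D_ev = D_iv / F = 200 / 0.802 = 249.377 mg

D_subcutaneous = 249 mg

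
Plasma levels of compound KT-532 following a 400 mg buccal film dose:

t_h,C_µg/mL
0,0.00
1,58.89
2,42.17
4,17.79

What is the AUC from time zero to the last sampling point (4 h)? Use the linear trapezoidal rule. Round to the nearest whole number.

Trapezoidal AUC_0→4:
  [0→1]: (0.00+58.89)/2 × 1 = 29.445
  [1→2]: (58.89+42.17)/2 × 1 = 50.53
  [2→4]: (42.17+17.79)/2 × 2 = 59.96
  Sum = 139.935 µg/mL·h

AUC = 140 µg/mL·h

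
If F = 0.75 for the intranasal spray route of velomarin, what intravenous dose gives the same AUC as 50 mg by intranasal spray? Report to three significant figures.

D_iv = 37.5 mg

Systemic exposure from an extravascular dose = F × D_ev, so the equivalent IV dose is F × D_ev.
D_iv = F × D_ev = 0.75 × 50 = 37.5 mg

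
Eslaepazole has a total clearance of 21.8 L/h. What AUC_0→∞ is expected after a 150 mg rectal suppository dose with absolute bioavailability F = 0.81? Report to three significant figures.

AUC = 5.57 mg/L·h

AUC_0→∞ = F × Dose / CL
        = 0.81 × 150 / 21.8 = 5.57339 mg/L·h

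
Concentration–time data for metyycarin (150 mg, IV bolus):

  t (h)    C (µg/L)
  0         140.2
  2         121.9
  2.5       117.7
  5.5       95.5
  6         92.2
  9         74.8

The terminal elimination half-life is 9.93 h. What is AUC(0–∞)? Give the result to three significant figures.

Trapezoidal AUC_0→9:
  [0→2]: (140.2+121.9)/2 × 2 = 262.1
  [2→2.5]: (121.9+117.7)/2 × 0.5 = 59.9
  [2.5→5.5]: (117.7+95.5)/2 × 3 = 319.8
  [5.5→6]: (95.5+92.2)/2 × 0.5 = 46.925
  [6→9]: (92.2+74.8)/2 × 3 = 250.5
  Sum = 939.225 µg/L·h
k_e = ln2 / t½ = 0.693147 / 9.93 = 0.0698 h^-1
Extrapolated tail: C_last / k_e = 74.8 / 0.0698 = 1071.633
AUC_0→∞ = 939.225 + 1071.633 = 2010.858 µg/L·h

AUC = 2010 µg/L·h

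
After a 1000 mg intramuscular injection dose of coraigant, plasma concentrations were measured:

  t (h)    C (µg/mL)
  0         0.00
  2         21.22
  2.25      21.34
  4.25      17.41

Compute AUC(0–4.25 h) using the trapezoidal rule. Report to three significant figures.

Trapezoidal AUC_0→4.25:
  [0→2]: (0.00+21.22)/2 × 2 = 21.22
  [2→2.25]: (21.22+21.34)/2 × 0.25 = 5.32
  [2.25→4.25]: (21.34+17.41)/2 × 2 = 38.75
  Sum = 65.29 µg/mL·h

AUC = 65.3 µg/mL·h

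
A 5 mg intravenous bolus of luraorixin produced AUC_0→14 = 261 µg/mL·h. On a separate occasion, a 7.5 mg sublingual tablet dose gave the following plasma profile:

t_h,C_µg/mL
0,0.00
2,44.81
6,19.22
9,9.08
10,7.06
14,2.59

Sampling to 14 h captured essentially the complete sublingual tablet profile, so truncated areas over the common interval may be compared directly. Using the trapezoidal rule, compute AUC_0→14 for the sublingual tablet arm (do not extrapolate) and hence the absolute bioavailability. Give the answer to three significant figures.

F = 0.620

Trapezoidal AUC_0→14 (sublingual tablet):
  [0→2]: (0.00+44.81)/2 × 2 = 44.81
  [2→6]: (44.81+19.22)/2 × 4 = 128.06
  [6→9]: (19.22+9.08)/2 × 3 = 42.45
  [9→10]: (9.08+7.06)/2 × 1 = 8.07
  [10→14]: (7.06+2.59)/2 × 4 = 19.3
  Sum = 242.69 µg/mL·h
F = (AUC_ev/D_ev)/(AUC_iv/D_iv) = (242.69/7.5)/(261/5) = 32.3587/52.2 = 0.6199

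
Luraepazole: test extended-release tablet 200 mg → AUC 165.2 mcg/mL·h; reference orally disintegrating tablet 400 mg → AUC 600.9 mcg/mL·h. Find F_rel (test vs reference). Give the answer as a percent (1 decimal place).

F_rel = 55.0%

F_rel = (AUC_test/D_test) / (AUC_ref/D_ref)
      = (165.2/200) / (600.9/400)
      = 0.826 / 1.50225 = 0.5498 = 54.98%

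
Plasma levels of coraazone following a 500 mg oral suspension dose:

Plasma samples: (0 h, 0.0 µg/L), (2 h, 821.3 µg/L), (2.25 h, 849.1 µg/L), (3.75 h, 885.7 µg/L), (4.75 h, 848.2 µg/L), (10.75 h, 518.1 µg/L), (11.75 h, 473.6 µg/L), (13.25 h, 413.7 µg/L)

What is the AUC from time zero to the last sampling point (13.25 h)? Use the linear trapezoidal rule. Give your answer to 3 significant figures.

AUC = 8460 µg/L·h

Trapezoidal AUC_0→13.25:
  [0→2]: (0.0+821.3)/2 × 2 = 821.3
  [2→2.25]: (821.3+849.1)/2 × 0.25 = 208.8
  [2.25→3.75]: (849.1+885.7)/2 × 1.5 = 1301.1
  [3.75→4.75]: (885.7+848.2)/2 × 1 = 866.95
  [4.75→10.75]: (848.2+518.1)/2 × 6 = 4098.9
  [10.75→11.75]: (518.1+473.6)/2 × 1 = 495.85
  [11.75→13.25]: (473.6+413.7)/2 × 1.5 = 665.475
  Sum = 8458.375 µg/L·h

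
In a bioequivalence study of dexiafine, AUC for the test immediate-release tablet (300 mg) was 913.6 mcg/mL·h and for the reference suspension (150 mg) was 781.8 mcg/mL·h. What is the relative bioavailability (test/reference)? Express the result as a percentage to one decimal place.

F_rel = (AUC_test/D_test) / (AUC_ref/D_ref)
      = (913.6/300) / (781.8/150)
      = 3.04533 / 5.212 = 0.5843 = 58.43%

F_rel = 58.4%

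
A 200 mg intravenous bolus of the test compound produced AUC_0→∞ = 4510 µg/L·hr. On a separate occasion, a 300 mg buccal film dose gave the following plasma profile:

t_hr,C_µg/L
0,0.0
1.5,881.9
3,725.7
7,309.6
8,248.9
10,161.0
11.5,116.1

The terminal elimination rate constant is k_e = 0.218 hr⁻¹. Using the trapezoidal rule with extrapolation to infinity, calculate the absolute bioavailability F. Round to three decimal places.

Trapezoidal AUC_0→11.5 (buccal film):
  [0→1.5]: (0.0+881.9)/2 × 1.5 = 661.425
  [1.5→3]: (881.9+725.7)/2 × 1.5 = 1205.7
  [3→7]: (725.7+309.6)/2 × 4 = 2070.6
  [7→8]: (309.6+248.9)/2 × 1 = 279.25
  [8→10]: (248.9+161.0)/2 × 2 = 409.9
  [10→11.5]: (161.0+116.1)/2 × 1.5 = 207.825
  Sum = 4834.7 µg/L·hr
Tail: C_last/k_e = 116.1/0.218 = 532.569
AUC_0→∞ (buccal film) = 4834.7 + 532.569 = 5367.269 µg/L·hr
F = (AUC_ev/D_ev)/(AUC_iv/D_iv) = (5367.269/300)/(4510/200) = 17.8909/22.55 = 0.7934

F = 0.793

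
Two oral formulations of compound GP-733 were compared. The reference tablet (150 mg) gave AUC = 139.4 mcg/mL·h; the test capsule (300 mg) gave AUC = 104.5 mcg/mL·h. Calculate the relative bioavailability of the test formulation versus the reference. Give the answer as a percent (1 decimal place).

F_rel = (AUC_test/D_test) / (AUC_ref/D_ref)
      = (104.5/300) / (139.4/150)
      = 0.348333 / 0.929333 = 0.3748 = 37.48%

F_rel = 37.5%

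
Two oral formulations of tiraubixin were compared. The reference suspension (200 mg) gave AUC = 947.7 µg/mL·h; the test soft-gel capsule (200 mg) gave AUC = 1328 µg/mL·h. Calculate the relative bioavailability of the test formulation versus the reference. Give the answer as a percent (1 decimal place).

F_rel = 140.1%

F_rel = (AUC_test/D_test) / (AUC_ref/D_ref)
      = (1328/200) / (947.7/200)
      = 6.64 / 4.7385 = 1.4013 = 140.13%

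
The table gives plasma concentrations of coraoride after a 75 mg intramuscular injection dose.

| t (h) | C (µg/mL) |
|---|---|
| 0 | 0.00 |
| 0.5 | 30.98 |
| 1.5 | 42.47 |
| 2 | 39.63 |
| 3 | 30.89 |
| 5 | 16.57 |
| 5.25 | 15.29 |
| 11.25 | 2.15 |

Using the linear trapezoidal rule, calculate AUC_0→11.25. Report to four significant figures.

Trapezoidal AUC_0→11.25:
  [0→0.5]: (0.00+30.98)/2 × 0.5 = 7.745
  [0.5→1.5]: (30.98+42.47)/2 × 1 = 36.725
  [1.5→2]: (42.47+39.63)/2 × 0.5 = 20.525
  [2→3]: (39.63+30.89)/2 × 1 = 35.26
  [3→5]: (30.89+16.57)/2 × 2 = 47.46
  [5→5.25]: (16.57+15.29)/2 × 0.25 = 3.9825
  [5.25→11.25]: (15.29+2.15)/2 × 6 = 52.32
  Sum = 204.0175 µg/mL·h

AUC = 204.0 µg/mL·h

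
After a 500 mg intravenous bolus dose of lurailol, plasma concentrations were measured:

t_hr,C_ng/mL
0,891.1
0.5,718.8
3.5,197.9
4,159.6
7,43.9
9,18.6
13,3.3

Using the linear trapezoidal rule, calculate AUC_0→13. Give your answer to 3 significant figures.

AUC = 2280 ng/mL·hr

Trapezoidal AUC_0→13:
  [0→0.5]: (891.1+718.8)/2 × 0.5 = 402.475
  [0.5→3.5]: (718.8+197.9)/2 × 3 = 1375.05
  [3.5→4]: (197.9+159.6)/2 × 0.5 = 89.375
  [4→7]: (159.6+43.9)/2 × 3 = 305.25
  [7→9]: (43.9+18.6)/2 × 2 = 62.5
  [9→13]: (18.6+3.3)/2 × 4 = 43.8
  Sum = 2278.45 ng/mL·hr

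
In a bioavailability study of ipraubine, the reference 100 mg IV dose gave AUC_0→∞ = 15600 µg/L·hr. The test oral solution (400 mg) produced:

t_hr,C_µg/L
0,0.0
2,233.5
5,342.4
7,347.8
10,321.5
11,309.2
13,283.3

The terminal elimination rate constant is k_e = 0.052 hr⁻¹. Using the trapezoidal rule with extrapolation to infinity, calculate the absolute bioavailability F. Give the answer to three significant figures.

F = 0.147

Trapezoidal AUC_0→13 (oral solution):
  [0→2]: (0.0+233.5)/2 × 2 = 233.5
  [2→5]: (233.5+342.4)/2 × 3 = 863.85
  [5→7]: (342.4+347.8)/2 × 2 = 690.2
  [7→10]: (347.8+321.5)/2 × 3 = 1003.95
  [10→11]: (321.5+309.2)/2 × 1 = 315.35
  [11→13]: (309.2+283.3)/2 × 2 = 592.5
  Sum = 3699.35 µg/L·hr
Tail: C_last/k_e = 283.3/0.052 = 5448.077
AUC_0→∞ (oral solution) = 3699.35 + 5448.077 = 9147.427 µg/L·hr
F = (AUC_ev/D_ev)/(AUC_iv/D_iv) = (9147.427/400)/(15600/100) = 22.8686/156 = 0.1466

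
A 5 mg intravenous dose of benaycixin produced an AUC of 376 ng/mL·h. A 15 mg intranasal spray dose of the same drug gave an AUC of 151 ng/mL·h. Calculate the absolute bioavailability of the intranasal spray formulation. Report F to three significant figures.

F = 0.134

F = (AUC_ev / D_ev) / (AUC_iv / D_iv)
  = (151/15) / (376/5)
  = 10.0667 / 75.2 = 0.1339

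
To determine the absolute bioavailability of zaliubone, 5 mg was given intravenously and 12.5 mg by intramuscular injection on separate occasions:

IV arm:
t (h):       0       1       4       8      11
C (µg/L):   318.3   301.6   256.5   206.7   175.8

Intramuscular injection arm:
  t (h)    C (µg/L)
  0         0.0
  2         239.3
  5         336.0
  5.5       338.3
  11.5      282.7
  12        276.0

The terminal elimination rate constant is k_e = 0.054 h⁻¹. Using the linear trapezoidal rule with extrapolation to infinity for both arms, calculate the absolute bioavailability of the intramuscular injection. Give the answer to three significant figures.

Trapezoidal AUC_0→11 (IV):
  [0→1]: (318.3+301.6)/2 × 1 = 309.95
  [1→4]: (301.6+256.5)/2 × 3 = 837.15
  [4→8]: (256.5+206.7)/2 × 4 = 926.4
  [8→11]: (206.7+175.8)/2 × 3 = 573.75
  Sum = 2647.25 µg/L·h
IV tail: 175.8/0.054 = 3255.556; AUC_iv,0→∞ = 2647.25 + 3255.556 = 5902.806 µg/L·h
Trapezoidal AUC_0→12 (intramuscular injection):
  [0→2]: (0.0+239.3)/2 × 2 = 239.3
  [2→5]: (239.3+336.0)/2 × 3 = 862.95
  [5→5.5]: (336.0+338.3)/2 × 0.5 = 168.575
  [5.5→11.5]: (338.3+282.7)/2 × 6 = 1863.0
  [11.5→12]: (282.7+276.0)/2 × 0.5 = 139.675
  Sum = 3273.5 µg/L·h
intramuscular injection tail: 276.0/0.054 = 5111.111; AUC_ev,0→∞ = 3273.5 + 5111.111 = 8384.611 µg/L·h
F = (AUC_ev/D_ev)/(AUC_iv/D_iv) = (8384.611/12.5)/(5902.806/5) = 670.76888/1180.5612 = 0.5682

F = 0.568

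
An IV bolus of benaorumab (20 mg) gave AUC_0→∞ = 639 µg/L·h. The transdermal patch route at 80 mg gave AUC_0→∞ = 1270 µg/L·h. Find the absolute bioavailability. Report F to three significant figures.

F = 0.497

F = (AUC_ev / D_ev) / (AUC_iv / D_iv)
  = (1270/80) / (639/20)
  = 15.875 / 31.95 = 0.4969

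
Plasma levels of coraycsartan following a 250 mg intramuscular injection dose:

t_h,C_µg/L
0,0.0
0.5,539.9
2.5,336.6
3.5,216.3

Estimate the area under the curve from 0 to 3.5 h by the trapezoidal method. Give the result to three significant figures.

AUC = 1290 µg/L·h

Trapezoidal AUC_0→3.5:
  [0→0.5]: (0.0+539.9)/2 × 0.5 = 134.975
  [0.5→2.5]: (539.9+336.6)/2 × 2 = 876.5
  [2.5→3.5]: (336.6+216.3)/2 × 1 = 276.45
  Sum = 1287.925 µg/L·h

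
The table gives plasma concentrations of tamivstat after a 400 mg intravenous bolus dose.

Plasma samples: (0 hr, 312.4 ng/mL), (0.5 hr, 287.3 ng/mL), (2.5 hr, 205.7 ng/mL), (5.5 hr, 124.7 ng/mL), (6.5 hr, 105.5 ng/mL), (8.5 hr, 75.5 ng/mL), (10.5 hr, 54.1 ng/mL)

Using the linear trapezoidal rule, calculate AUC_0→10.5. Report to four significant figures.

AUC = 1564 ng/mL·hr

Trapezoidal AUC_0→10.5:
  [0→0.5]: (312.4+287.3)/2 × 0.5 = 149.925
  [0.5→2.5]: (287.3+205.7)/2 × 2 = 493.0
  [2.5→5.5]: (205.7+124.7)/2 × 3 = 495.6
  [5.5→6.5]: (124.7+105.5)/2 × 1 = 115.1
  [6.5→8.5]: (105.5+75.5)/2 × 2 = 181.0
  [8.5→10.5]: (75.5+54.1)/2 × 2 = 129.6
  Sum = 1564.225 ng/mL·hr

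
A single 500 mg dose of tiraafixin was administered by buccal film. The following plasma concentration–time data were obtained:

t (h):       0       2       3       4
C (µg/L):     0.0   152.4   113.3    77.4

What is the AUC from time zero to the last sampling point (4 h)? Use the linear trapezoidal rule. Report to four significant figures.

AUC = 380.6 µg/L·h

Trapezoidal AUC_0→4:
  [0→2]: (0.0+152.4)/2 × 2 = 152.4
  [2→3]: (152.4+113.3)/2 × 1 = 132.85
  [3→4]: (113.3+77.4)/2 × 1 = 95.35
  Sum = 380.6 µg/L·h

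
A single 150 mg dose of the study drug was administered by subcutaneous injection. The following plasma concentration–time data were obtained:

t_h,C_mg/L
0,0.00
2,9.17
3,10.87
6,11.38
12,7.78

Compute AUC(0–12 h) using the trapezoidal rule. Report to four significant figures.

AUC = 110.0 mg/L·h

Trapezoidal AUC_0→12:
  [0→2]: (0.00+9.17)/2 × 2 = 9.17
  [2→3]: (9.17+10.87)/2 × 1 = 10.02
  [3→6]: (10.87+11.38)/2 × 3 = 33.375
  [6→12]: (11.38+7.78)/2 × 6 = 57.48
  Sum = 110.045 mg/L·h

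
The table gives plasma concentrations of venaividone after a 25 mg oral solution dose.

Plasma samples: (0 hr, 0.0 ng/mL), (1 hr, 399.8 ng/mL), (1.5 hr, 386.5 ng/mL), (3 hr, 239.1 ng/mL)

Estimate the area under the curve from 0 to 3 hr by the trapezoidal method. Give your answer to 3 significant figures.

AUC = 866 ng/mL·hr

Trapezoidal AUC_0→3:
  [0→1]: (0.0+399.8)/2 × 1 = 199.9
  [1→1.5]: (399.8+386.5)/2 × 0.5 = 196.575
  [1.5→3]: (386.5+239.1)/2 × 1.5 = 469.2
  Sum = 865.675 ng/mL·hr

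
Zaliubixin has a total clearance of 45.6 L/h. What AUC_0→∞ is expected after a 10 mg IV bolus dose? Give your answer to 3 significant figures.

AUC_0→∞ = Dose_iv / CL
        = 10 / 45.6 = 0.219298 mg/L·h

AUC = 0.219 mg/L·h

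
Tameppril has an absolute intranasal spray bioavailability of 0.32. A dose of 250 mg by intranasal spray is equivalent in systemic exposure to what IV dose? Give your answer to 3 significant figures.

Systemic exposure from an extravascular dose = F × D_ev, so the equivalent IV dose is F × D_ev.
D_iv = F × D_ev = 0.32 × 250 = 80 mg

D_iv = 80.0 mg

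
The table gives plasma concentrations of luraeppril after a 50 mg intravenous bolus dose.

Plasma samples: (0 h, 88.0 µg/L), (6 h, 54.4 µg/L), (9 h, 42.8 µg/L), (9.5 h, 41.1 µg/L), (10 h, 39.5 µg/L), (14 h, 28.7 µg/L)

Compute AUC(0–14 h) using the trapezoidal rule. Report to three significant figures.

Trapezoidal AUC_0→14:
  [0→6]: (88.0+54.4)/2 × 6 = 427.2
  [6→9]: (54.4+42.8)/2 × 3 = 145.8
  [9→9.5]: (42.8+41.1)/2 × 0.5 = 20.975
  [9.5→10]: (41.1+39.5)/2 × 0.5 = 20.15
  [10→14]: (39.5+28.7)/2 × 4 = 136.4
  Sum = 750.525 µg/L·h

AUC = 751 µg/L·h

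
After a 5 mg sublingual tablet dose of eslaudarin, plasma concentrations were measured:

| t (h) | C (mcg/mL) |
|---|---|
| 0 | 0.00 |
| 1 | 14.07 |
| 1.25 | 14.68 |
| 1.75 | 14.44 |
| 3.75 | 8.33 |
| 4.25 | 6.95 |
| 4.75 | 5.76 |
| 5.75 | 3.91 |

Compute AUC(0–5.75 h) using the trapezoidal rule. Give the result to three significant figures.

Trapezoidal AUC_0→5.75:
  [0→1]: (0.00+14.07)/2 × 1 = 7.035
  [1→1.25]: (14.07+14.68)/2 × 0.25 = 3.59375
  [1.25→1.75]: (14.68+14.44)/2 × 0.5 = 7.28
  [1.75→3.75]: (14.44+8.33)/2 × 2 = 22.77
  [3.75→4.25]: (8.33+6.95)/2 × 0.5 = 3.82
  [4.25→4.75]: (6.95+5.76)/2 × 0.5 = 3.1775
  [4.75→5.75]: (5.76+3.91)/2 × 1 = 4.835
  Sum = 52.51125 mcg/mL·h

AUC = 52.5 mcg/mL·h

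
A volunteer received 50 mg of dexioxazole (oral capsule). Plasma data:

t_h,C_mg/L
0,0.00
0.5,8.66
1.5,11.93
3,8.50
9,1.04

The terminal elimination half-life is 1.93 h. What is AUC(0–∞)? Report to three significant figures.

AUC = 59.3 mg/L·h

Trapezoidal AUC_0→9:
  [0→0.5]: (0.00+8.66)/2 × 0.5 = 2.165
  [0.5→1.5]: (8.66+11.93)/2 × 1 = 10.295
  [1.5→3]: (11.93+8.50)/2 × 1.5 = 15.3225
  [3→9]: (8.50+1.04)/2 × 6 = 28.62
  Sum = 56.4025 mg/L·h
k_e = ln2 / t½ = 0.693147 / 1.93 = 0.3591 h^-1
Extrapolated tail: C_last / k_e = 1.04 / 0.3591 = 2.896
AUC_0→∞ = 56.4025 + 2.896 = 59.2985 mg/L·h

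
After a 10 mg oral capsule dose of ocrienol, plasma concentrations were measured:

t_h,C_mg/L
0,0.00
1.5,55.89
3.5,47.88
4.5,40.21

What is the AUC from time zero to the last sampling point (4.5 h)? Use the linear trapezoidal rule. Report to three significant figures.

Trapezoidal AUC_0→4.5:
  [0→1.5]: (0.00+55.89)/2 × 1.5 = 41.9175
  [1.5→3.5]: (55.89+47.88)/2 × 2 = 103.77
  [3.5→4.5]: (47.88+40.21)/2 × 1 = 44.045
  Sum = 189.7325 mg/L·h

AUC = 190 mg/L·h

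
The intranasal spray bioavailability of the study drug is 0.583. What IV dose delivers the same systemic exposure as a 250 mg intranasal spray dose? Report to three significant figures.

D_iv = 146 mg

Systemic exposure from an extravascular dose = F × D_ev, so the equivalent IV dose is F × D_ev.
D_iv = F × D_ev = 0.583 × 250 = 145.75 mg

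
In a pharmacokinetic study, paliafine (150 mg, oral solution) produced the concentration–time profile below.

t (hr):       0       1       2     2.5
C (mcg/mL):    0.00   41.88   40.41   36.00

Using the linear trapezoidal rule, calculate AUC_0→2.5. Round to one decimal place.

Trapezoidal AUC_0→2.5:
  [0→1]: (0.00+41.88)/2 × 1 = 20.94
  [1→2]: (41.88+40.41)/2 × 1 = 41.145
  [2→2.5]: (40.41+36.00)/2 × 0.5 = 19.1025
  Sum = 81.1875 mcg/mL·hr

AUC = 81.2 mcg/mL·hr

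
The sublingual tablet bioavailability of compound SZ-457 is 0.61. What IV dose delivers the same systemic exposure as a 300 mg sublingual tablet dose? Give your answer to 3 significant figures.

D_iv = 183 mg

Systemic exposure from an extravascular dose = F × D_ev, so the equivalent IV dose is F × D_ev.
D_iv = F × D_ev = 0.61 × 300 = 183 mg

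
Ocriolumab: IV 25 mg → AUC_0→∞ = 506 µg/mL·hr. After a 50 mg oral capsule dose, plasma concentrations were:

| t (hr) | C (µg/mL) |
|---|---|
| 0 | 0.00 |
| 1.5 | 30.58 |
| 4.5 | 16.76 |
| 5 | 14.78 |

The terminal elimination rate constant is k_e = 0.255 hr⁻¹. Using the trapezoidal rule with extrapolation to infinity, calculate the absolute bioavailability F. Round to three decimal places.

F = 0.158

Trapezoidal AUC_0→5 (oral capsule):
  [0→1.5]: (0.00+30.58)/2 × 1.5 = 22.935
  [1.5→4.5]: (30.58+16.76)/2 × 3 = 71.01
  [4.5→5]: (16.76+14.78)/2 × 0.5 = 7.885
  Sum = 101.83 µg/mL·hr
Tail: C_last/k_e = 14.78/0.255 = 57.961
AUC_0→∞ (oral capsule) = 101.83 + 57.961 = 159.791 µg/mL·hr
F = (AUC_ev/D_ev)/(AUC_iv/D_iv) = (159.791/50)/(506/25) = 3.19582/20.24 = 0.1579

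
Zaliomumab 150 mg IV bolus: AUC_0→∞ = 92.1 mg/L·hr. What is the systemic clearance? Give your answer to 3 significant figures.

CL = 1.63 L/hr

CL = Dose_iv / AUC_0→∞
   = 150 / 92.1 = 1.62866 L/hr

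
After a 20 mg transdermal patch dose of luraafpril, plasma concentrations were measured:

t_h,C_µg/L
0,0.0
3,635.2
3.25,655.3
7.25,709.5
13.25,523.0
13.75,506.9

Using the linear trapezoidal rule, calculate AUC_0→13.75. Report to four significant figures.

Trapezoidal AUC_0→13.75:
  [0→3]: (0.0+635.2)/2 × 3 = 952.8
  [3→3.25]: (635.2+655.3)/2 × 0.25 = 161.3125
  [3.25→7.25]: (655.3+709.5)/2 × 4 = 2729.6
  [7.25→13.25]: (709.5+523.0)/2 × 6 = 3697.5
  [13.25→13.75]: (523.0+506.9)/2 × 0.5 = 257.475
  Sum = 7798.6875 µg/L·h

AUC = 7799 µg/L·h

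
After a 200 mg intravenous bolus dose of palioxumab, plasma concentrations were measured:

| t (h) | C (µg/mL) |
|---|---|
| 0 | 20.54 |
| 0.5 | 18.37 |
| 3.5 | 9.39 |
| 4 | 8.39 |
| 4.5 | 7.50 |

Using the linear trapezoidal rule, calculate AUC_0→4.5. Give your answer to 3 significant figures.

Trapezoidal AUC_0→4.5:
  [0→0.5]: (20.54+18.37)/2 × 0.5 = 9.7275
  [0.5→3.5]: (18.37+9.39)/2 × 3 = 41.64
  [3.5→4]: (9.39+8.39)/2 × 0.5 = 4.445
  [4→4.5]: (8.39+7.50)/2 × 0.5 = 3.9725
  Sum = 59.785 µg/mL·h

AUC = 59.8 µg/mL·h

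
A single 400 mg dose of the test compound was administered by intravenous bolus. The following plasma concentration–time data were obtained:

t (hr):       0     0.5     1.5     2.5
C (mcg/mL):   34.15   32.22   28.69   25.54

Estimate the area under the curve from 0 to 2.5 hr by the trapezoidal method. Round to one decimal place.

AUC = 74.2 mcg/mL·hr

Trapezoidal AUC_0→2.5:
  [0→0.5]: (34.15+32.22)/2 × 0.5 = 16.5925
  [0.5→1.5]: (32.22+28.69)/2 × 1 = 30.455
  [1.5→2.5]: (28.69+25.54)/2 × 1 = 27.115
  Sum = 74.1625 mcg/mL·hr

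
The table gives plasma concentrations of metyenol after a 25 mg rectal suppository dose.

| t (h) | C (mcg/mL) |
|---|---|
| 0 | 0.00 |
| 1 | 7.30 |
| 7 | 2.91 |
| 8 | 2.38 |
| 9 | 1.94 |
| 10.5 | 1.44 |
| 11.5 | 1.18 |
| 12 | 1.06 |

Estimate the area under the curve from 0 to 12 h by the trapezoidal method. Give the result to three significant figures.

Trapezoidal AUC_0→12:
  [0→1]: (0.00+7.30)/2 × 1 = 3.65
  [1→7]: (7.30+2.91)/2 × 6 = 30.63
  [7→8]: (2.91+2.38)/2 × 1 = 2.645
  [8→9]: (2.38+1.94)/2 × 1 = 2.16
  [9→10.5]: (1.94+1.44)/2 × 1.5 = 2.535
  [10.5→11.5]: (1.44+1.18)/2 × 1 = 1.31
  [11.5→12]: (1.18+1.06)/2 × 0.5 = 0.56
  Sum = 43.49 mcg/mL·h

AUC = 43.5 mcg/mL·h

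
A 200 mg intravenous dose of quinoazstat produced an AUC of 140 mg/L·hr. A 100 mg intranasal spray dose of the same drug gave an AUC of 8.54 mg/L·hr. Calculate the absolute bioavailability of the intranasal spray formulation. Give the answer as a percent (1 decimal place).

F = (AUC_ev / D_ev) / (AUC_iv / D_iv)
  = (8.54/100) / (140/200)
  = 0.0854 / 0.7 = 0.1220
  = 12.20%

F = 12.2%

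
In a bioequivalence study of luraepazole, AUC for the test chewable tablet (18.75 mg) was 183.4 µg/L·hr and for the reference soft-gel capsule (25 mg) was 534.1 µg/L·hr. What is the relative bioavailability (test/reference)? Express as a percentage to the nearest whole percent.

F_rel = 46%

F_rel = (AUC_test/D_test) / (AUC_ref/D_ref)
      = (183.4/18.75) / (534.1/25)
      = 9.78133 / 21.364 = 0.4578 = 45.78%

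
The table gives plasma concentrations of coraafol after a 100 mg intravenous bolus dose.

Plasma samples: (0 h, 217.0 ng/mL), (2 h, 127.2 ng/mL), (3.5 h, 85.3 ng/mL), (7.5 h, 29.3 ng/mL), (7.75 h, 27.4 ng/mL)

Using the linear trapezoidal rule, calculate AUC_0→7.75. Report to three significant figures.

AUC = 740 ng/mL·h

Trapezoidal AUC_0→7.75:
  [0→2]: (217.0+127.2)/2 × 2 = 344.2
  [2→3.5]: (127.2+85.3)/2 × 1.5 = 159.375
  [3.5→7.5]: (85.3+29.3)/2 × 4 = 229.2
  [7.5→7.75]: (29.3+27.4)/2 × 0.25 = 7.0875
  Sum = 739.8625 ng/mL·h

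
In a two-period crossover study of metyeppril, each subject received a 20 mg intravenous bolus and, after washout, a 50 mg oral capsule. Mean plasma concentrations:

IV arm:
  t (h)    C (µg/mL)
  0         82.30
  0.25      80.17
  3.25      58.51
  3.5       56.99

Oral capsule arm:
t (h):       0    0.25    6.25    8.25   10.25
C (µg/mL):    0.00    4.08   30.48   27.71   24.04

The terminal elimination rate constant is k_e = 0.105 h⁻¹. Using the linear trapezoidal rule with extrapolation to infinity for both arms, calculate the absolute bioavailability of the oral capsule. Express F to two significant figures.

Trapezoidal AUC_0→3.5 (IV):
  [0→0.25]: (82.30+80.17)/2 × 0.25 = 20.30875
  [0.25→3.25]: (80.17+58.51)/2 × 3 = 208.02
  [3.25→3.5]: (58.51+56.99)/2 × 0.25 = 14.4375
  Sum = 242.76625 µg/mL·h
IV tail: 56.99/0.105 = 542.762; AUC_iv,0→∞ = 242.76625 + 542.762 = 785.52825 µg/mL·h
Trapezoidal AUC_0→10.25 (oral capsule):
  [0→0.25]: (0.00+4.08)/2 × 0.25 = 0.51
  [0.25→6.25]: (4.08+30.48)/2 × 6 = 103.68
  [6.25→8.25]: (30.48+27.71)/2 × 2 = 58.19
  [8.25→10.25]: (27.71+24.04)/2 × 2 = 51.75
  Sum = 214.13 µg/mL·h
oral capsule tail: 24.04/0.105 = 228.952; AUC_ev,0→∞ = 214.13 + 228.952 = 443.082 µg/mL·h
F = (AUC_ev/D_ev)/(AUC_iv/D_iv) = (443.082/50)/(785.52825/20) = 8.86164/39.2764 = 0.2256

F = 0.23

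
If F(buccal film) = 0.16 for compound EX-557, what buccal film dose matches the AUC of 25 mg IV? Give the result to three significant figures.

For equal systemic exposure: F × D_ev = D_iv
D_ev = D_iv / F = 25 / 0.16 = 156.25 mg

D_buccal = 156 mg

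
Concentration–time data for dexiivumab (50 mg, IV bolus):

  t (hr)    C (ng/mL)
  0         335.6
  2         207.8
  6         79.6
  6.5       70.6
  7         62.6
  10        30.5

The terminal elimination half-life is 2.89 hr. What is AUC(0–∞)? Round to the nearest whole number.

Trapezoidal AUC_0→10:
  [0→2]: (335.6+207.8)/2 × 2 = 543.4
  [2→6]: (207.8+79.6)/2 × 4 = 574.8
  [6→6.5]: (79.6+70.6)/2 × 0.5 = 37.55
  [6.5→7]: (70.6+62.6)/2 × 0.5 = 33.3
  [7→10]: (62.6+30.5)/2 × 3 = 139.65
  Sum = 1328.7 ng/mL·hr
k_e = ln2 / t½ = 0.693147 / 2.89 = 0.2398 hr^-1
Extrapolated tail: C_last / k_e = 30.5 / 0.2398 = 127.189
AUC_0→∞ = 1328.7 + 127.189 = 1455.889 ng/mL·hr

AUC = 1456 ng/mL·hr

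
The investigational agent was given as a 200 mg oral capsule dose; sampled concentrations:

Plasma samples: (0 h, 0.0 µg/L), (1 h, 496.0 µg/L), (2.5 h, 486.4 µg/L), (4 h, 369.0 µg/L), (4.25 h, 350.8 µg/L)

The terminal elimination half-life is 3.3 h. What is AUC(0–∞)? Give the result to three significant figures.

AUC = 3390 µg/L·h

Trapezoidal AUC_0→4.25:
  [0→1]: (0.0+496.0)/2 × 1 = 248.0
  [1→2.5]: (496.0+486.4)/2 × 1.5 = 736.8
  [2.5→4]: (486.4+369.0)/2 × 1.5 = 641.55
  [4→4.25]: (369.0+350.8)/2 × 0.25 = 89.975
  Sum = 1716.325 µg/L·h
k_e = ln2 / t½ = 0.693147 / 3.3 = 0.2100 h^-1
Extrapolated tail: C_last / k_e = 350.8 / 0.21 = 1670.476
AUC_0→∞ = 1716.325 + 1670.476 = 3386.801 µg/L·h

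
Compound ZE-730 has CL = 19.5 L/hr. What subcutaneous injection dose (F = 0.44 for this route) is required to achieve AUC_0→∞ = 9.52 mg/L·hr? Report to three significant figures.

Dose = CL × AUC_0→∞ / F
     = 19.5 × 9.52 / 0.44 = 421.909 mg

Dose = 422 mg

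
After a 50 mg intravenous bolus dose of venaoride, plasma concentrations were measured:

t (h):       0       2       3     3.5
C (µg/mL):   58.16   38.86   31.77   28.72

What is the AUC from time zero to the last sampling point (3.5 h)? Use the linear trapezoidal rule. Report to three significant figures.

Trapezoidal AUC_0→3.5:
  [0→2]: (58.16+38.86)/2 × 2 = 97.02
  [2→3]: (38.86+31.77)/2 × 1 = 35.315
  [3→3.5]: (31.77+28.72)/2 × 0.5 = 15.1225
  Sum = 147.4575 µg/mL·h

AUC = 147 µg/mL·h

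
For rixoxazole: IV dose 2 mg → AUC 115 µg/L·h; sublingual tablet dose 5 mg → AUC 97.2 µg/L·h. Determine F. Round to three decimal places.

F = 0.338

F = (AUC_ev / D_ev) / (AUC_iv / D_iv)
  = (97.2/5) / (115/2)
  = 19.44 / 57.5 = 0.3381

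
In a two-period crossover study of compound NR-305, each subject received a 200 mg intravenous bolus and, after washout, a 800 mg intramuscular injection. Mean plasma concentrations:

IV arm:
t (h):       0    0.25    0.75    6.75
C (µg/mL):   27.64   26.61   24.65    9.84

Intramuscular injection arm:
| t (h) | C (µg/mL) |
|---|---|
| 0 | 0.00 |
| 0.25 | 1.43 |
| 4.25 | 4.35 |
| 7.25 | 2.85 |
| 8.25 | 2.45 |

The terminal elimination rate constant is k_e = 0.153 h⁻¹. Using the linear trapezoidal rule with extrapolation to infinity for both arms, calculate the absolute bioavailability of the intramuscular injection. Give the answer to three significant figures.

Trapezoidal AUC_0→6.75 (IV):
  [0→0.25]: (27.64+26.61)/2 × 0.25 = 6.78125
  [0.25→0.75]: (26.61+24.65)/2 × 0.5 = 12.815
  [0.75→6.75]: (24.65+9.84)/2 × 6 = 103.47
  Sum = 123.06625 µg/mL·h
IV tail: 9.84/0.153 = 64.314; AUC_iv,0→∞ = 123.06625 + 64.314 = 187.38025 µg/mL·h
Trapezoidal AUC_0→8.25 (intramuscular injection):
  [0→0.25]: (0.00+1.43)/2 × 0.25 = 0.17875
  [0.25→4.25]: (1.43+4.35)/2 × 4 = 11.56
  [4.25→7.25]: (4.35+2.85)/2 × 3 = 10.8
  [7.25→8.25]: (2.85+2.45)/2 × 1 = 2.65
  Sum = 25.18875 µg/mL·h
intramuscular injection tail: 2.45/0.153 = 16.013; AUC_ev,0→∞ = 25.18875 + 16.013 = 41.20175 µg/mL·h
F = (AUC_ev/D_ev)/(AUC_iv/D_iv) = (41.20175/800)/(187.38025/200) = 0.0515022/0.93690125 = 0.0550

F = 0.0550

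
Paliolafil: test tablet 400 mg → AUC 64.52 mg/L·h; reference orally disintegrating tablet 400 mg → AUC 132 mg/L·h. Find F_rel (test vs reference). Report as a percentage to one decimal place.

F_rel = (AUC_test/D_test) / (AUC_ref/D_ref)
      = (64.52/400) / (132/400)
      = 0.1613 / 0.33 = 0.4888 = 48.88%

F_rel = 48.9%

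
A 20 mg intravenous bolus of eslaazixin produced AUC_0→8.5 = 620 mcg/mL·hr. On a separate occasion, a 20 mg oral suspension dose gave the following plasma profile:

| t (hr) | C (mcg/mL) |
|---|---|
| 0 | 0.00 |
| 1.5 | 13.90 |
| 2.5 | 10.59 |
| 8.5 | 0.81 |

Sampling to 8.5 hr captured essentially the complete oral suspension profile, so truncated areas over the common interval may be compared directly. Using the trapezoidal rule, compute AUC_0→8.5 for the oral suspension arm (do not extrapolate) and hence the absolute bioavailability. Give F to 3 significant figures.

F = 0.0917

Trapezoidal AUC_0→8.5 (oral suspension):
  [0→1.5]: (0.00+13.90)/2 × 1.5 = 10.425
  [1.5→2.5]: (13.90+10.59)/2 × 1 = 12.245
  [2.5→8.5]: (10.59+0.81)/2 × 6 = 34.2
  Sum = 56.87 mcg/mL·hr
F = (AUC_ev/D_ev)/(AUC_iv/D_iv) = (56.87/20)/(620/20) = 2.8435/31 = 0.0917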